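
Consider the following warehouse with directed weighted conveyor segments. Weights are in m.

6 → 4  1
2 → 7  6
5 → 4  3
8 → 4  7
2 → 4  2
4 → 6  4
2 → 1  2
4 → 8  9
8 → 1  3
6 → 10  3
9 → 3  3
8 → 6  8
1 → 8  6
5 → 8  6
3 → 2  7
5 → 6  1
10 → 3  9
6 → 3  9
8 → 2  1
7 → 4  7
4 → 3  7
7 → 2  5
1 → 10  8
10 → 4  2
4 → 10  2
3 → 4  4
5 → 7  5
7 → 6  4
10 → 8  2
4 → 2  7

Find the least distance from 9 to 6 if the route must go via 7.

Best 9 to 7: 9–3–2–7 costing 16
Shortest 7→6: 7–6 = 4
Total via 7: 16 + 4 = 20 m.

20 m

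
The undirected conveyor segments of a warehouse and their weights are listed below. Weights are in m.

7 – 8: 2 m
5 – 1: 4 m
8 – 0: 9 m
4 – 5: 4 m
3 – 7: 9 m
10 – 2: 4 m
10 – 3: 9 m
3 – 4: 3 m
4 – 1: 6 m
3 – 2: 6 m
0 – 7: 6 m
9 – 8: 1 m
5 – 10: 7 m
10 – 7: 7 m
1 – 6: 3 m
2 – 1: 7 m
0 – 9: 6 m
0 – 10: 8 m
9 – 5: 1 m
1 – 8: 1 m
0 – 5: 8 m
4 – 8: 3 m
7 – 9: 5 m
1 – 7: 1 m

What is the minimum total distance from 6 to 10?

11 m

Shortest distances from 6:
6: 0
1: 3  (via 6)
7: 4  (via 1)
8: 4  (via 1)
9: 5  (via 8)
5: 6  (via 9)
4: 7  (via 8)
0: 10  (via 7)
2: 10  (via 1)
3: 10  (via 4)
10: 11  (via 7)
Shortest route: 6–1–7–10 = 11 m.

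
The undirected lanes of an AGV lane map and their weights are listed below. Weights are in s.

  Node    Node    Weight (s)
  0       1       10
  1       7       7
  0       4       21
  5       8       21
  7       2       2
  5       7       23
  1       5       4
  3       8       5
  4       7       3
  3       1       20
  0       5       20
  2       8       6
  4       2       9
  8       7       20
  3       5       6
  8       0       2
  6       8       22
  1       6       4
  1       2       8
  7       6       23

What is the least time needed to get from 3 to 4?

16 s

Running Dijkstra from 3:
3: 0
8: 5  (via 3)
5: 6  (via 3)
0: 7  (via 8)
1: 10  (via 5)
2: 11  (via 8)
7: 13  (via 2)
6: 14  (via 1)
4: 16  (via 7)
Shortest route: 3–8–2–7–4 = 16 s.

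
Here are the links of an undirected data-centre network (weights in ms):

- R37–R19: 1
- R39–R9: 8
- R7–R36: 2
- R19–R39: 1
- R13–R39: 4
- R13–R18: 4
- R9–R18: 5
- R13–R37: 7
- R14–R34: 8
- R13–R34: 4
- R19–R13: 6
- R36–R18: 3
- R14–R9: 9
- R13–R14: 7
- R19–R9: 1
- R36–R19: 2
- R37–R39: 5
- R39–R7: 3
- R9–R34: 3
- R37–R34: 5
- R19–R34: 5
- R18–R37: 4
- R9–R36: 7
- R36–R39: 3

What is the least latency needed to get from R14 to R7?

14 ms

Compare a few routes:
R14 → R13 → R39 → R19 → R36 → R7: 7+4+1+2+2 = 16
R14 → R13 → R39 → R7: 7+4+3 = 14
R14 → R9 → R19 → R39 → R36 → R7: 9+1+1+3+2 = 16
R14 → R13 → R18 → R36 → R7: 7+4+3+2 = 16
The minimum is 14 ms via R14 → R13 → R39 → R7.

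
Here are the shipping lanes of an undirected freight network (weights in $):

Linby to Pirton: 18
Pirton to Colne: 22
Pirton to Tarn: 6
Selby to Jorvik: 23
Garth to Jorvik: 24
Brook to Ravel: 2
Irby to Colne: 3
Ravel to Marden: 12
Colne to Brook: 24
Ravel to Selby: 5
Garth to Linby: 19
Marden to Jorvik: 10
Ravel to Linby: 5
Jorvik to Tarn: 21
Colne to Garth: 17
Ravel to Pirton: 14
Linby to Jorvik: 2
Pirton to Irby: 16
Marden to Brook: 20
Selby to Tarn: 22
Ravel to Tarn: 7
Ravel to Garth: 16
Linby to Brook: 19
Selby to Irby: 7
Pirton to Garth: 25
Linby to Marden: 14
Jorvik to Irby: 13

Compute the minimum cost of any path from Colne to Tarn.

Enumerating some paths:
Colne → Pirton → Tarn: 22+6 = 28
Colne → Irby → Pirton → Tarn: 3+16+6 = 25
Colne → Irby → Selby → Ravel → Tarn: 3+7+5+7 = 22
The minimum is $22 via Colne → Irby → Selby → Ravel → Tarn.

$22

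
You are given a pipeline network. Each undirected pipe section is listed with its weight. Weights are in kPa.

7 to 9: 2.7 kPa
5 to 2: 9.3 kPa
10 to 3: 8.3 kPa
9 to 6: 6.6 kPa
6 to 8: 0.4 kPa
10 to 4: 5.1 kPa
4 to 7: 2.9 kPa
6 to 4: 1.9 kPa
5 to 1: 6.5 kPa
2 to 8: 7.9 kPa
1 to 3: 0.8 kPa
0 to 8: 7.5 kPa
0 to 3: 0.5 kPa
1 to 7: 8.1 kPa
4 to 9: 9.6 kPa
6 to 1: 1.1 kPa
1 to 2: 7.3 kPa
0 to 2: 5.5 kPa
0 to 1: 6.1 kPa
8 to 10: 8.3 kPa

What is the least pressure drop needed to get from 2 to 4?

9.8 kPa

Compare a few routes:
2 → 8 → 6 → 4: 7.9+0.4+1.9 = 10.2
2 → 1 → 6 → 4: 7.3+1.1+1.9 = 10.3
2 → 0 → 3 → 1 → 6 → 4: 5.5+0.5+0.8+1.1+1.9 = 9.8
Cheapest is 2 → 0 → 3 → 1 → 6 → 4 at 9.8 kPa.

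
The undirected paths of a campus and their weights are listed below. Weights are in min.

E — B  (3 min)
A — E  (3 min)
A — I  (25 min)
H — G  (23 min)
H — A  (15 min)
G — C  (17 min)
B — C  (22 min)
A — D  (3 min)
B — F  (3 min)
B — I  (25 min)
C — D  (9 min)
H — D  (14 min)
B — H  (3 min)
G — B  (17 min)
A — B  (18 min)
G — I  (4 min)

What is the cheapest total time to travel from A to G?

23 min

Running Dijkstra from A:
A: 0
D: 3  (via A)
E: 3  (via A)
B: 6  (via E)
F: 9  (via B)
H: 9  (via B)
C: 12  (via D)
G: 23  (via B)
Shortest route: A–E–B–G = 23 min.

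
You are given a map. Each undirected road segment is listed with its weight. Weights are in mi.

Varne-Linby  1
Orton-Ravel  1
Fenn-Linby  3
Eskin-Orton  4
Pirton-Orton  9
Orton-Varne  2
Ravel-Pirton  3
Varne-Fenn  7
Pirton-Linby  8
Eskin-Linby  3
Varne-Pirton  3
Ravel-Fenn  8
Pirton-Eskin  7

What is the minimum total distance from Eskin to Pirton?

7 mi

Compare a few routes:
Eskin → Orton → Varne → Pirton: 4+2+3 = 9
Eskin → Pirton: 7 = 7
Eskin → Orton → Ravel → Pirton: 4+1+3 = 8
The minimum is 7 mi via Eskin → Pirton.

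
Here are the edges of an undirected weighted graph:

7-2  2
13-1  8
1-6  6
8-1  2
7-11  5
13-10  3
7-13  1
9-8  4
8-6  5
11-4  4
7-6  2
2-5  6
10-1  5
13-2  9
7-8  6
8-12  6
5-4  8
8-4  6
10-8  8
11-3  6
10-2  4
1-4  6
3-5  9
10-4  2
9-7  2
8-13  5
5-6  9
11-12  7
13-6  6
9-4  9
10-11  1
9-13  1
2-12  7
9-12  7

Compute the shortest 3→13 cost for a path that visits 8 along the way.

19

Shortest 3→8: 3–11–10–1–8 = 14
Best 8 to 13: 8–13 costing 5
Total via 8: 14 + 5 = 19.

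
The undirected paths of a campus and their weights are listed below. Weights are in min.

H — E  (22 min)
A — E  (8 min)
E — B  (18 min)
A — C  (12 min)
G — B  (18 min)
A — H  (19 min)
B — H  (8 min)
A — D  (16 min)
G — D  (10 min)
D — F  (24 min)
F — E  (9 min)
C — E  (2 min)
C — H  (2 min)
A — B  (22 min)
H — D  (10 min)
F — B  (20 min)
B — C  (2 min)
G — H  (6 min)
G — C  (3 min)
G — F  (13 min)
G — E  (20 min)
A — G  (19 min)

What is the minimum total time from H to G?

5 min

Candidate routes:
H–G: 6 = 6
H–C–G: 2+3 = 5
The minimum is 5 min via H–C–G.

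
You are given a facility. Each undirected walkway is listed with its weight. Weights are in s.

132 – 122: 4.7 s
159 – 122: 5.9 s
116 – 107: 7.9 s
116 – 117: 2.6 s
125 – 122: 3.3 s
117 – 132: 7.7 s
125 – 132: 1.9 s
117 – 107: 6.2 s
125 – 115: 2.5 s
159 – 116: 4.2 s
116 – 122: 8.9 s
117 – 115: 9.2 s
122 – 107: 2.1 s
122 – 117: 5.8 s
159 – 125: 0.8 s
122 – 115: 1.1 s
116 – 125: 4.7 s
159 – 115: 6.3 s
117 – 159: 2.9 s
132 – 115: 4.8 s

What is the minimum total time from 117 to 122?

Compare a few routes:
117–159–125–122: 2.9+0.8+3.3 = 7
117–122: 5.8 = 5.8
Cheapest is 117–122 at 5.8 s.

5.8 s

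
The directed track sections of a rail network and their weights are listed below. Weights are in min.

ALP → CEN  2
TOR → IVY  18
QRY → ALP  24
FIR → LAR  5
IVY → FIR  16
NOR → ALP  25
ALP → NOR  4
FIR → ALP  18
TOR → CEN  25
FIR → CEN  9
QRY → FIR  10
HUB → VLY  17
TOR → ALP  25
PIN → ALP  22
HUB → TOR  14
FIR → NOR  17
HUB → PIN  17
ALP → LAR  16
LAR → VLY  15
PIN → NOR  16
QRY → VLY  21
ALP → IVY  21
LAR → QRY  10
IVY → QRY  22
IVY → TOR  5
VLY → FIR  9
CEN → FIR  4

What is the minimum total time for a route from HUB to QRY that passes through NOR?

79 min

Shortest HUB→NOR: HUB–PIN–NOR = 33
Best NOR to QRY: NOR–ALP–CEN–FIR–LAR–QRY costing 46
Total via NOR: 33 + 46 = 79 min.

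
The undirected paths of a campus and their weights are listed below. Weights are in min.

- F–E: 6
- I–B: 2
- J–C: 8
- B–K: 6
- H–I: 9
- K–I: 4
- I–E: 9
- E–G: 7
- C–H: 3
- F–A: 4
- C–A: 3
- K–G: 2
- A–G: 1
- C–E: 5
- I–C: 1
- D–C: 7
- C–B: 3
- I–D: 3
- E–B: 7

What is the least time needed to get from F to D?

11 min

Running Dijkstra from F:
F: 0
A: 4  (via F)
G: 5  (via A)
E: 6  (via F)
C: 7  (via A)
K: 7  (via G)
I: 8  (via C)
B: 10  (via C)
H: 10  (via C)
D: 11  (via I)
Shortest route: F–A–C–I–D = 11 min.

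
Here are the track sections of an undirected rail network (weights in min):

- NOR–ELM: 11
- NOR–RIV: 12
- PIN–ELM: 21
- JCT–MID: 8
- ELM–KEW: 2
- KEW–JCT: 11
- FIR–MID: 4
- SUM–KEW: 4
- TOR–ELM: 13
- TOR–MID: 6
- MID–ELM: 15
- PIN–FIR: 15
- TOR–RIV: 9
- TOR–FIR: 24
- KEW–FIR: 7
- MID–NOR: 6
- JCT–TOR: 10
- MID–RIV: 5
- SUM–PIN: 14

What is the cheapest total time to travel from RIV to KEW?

16 min

Enumerating some paths:
RIV → MID → ELM → KEW: 5+15+2 = 22
RIV → MID → FIR → KEW: 5+4+7 = 16
Cheapest is RIV → MID → FIR → KEW at 16 min.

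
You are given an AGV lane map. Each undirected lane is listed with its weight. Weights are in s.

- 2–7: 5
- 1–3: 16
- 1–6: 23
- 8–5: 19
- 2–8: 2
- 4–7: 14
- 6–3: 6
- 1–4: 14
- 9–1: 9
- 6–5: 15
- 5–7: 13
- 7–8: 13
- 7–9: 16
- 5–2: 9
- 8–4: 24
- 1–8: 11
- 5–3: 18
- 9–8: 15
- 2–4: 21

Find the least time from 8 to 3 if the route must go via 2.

29 s

Best 8 to 2: 8–2 costing 2
Shortest 2→3: 2–5–3 = 27
Total via 2: 2 + 27 = 29 s.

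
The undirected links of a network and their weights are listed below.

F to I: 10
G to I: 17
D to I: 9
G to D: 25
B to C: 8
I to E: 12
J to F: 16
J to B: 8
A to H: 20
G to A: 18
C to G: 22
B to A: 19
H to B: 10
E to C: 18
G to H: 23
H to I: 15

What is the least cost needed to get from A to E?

45

Settle nodes by increasing distance from A:
A: 0
G: 18  (via A)
B: 19  (via A)
H: 20  (via A)
C: 27  (via B)
J: 27  (via B)
I: 35  (via G)
D: 43  (via G)
F: 43  (via J)
E: 45  (via C)
Shortest route: A–B–C–E = 45.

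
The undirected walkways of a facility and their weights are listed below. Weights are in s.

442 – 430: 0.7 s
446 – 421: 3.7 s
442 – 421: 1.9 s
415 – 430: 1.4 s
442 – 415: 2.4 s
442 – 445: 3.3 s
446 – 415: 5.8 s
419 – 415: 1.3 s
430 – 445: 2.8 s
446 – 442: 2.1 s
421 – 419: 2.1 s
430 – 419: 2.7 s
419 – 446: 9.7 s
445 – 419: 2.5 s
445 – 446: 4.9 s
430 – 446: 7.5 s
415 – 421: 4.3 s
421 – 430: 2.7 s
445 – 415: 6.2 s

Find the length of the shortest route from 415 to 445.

Candidate routes:
415–430–442–445: 1.4+0.7+3.3 = 5.4
415–419–445: 1.3+2.5 = 3.8
415–430–445: 1.4+2.8 = 4.2
Cheapest is 415–419–445 at 3.8 s.

3.8 s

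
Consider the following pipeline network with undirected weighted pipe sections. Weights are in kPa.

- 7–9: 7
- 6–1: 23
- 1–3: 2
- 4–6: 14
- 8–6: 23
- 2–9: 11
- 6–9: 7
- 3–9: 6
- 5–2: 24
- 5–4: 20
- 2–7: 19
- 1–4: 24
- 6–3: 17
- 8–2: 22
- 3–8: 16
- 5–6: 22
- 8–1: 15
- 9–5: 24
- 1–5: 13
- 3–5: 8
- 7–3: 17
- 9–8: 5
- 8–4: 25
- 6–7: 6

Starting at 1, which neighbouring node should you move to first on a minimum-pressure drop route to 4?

4

Enumerating some paths:
1 - 3 - 5 - 4: 2+8+20 = 30
1 - 3 - 9 - 6 - 4: 2+6+7+14 = 29
1 - 4: 24 = 24
The minimum is 24 kPa via 1 - 4.
So from 1 the first move is to 4.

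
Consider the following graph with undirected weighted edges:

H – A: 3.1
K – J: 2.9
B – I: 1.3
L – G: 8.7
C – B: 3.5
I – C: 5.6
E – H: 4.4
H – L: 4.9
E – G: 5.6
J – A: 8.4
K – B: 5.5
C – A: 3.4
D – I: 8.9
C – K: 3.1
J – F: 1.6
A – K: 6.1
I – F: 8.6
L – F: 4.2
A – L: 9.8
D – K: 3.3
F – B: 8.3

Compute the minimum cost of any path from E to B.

14.4

Candidate routes:
E–H–A–C–I–B: 4.4+3.1+3.4+5.6+1.3 = 17.8
E–H–A–C–B: 4.4+3.1+3.4+3.5 = 14.4
The minimum is 14.4 via E–H–A–C–B.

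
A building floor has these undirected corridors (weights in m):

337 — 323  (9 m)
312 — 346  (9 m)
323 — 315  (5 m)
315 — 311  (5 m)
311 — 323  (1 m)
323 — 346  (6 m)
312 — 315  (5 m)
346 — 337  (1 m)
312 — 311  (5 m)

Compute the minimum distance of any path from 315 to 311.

5 m

Enumerating some paths:
315 → 312 → 311: 5+5 = 10
315 → 311: 5 = 5
315 → 323 → 311: 5+1 = 6
Cheapest is 315 → 311 at 5 m.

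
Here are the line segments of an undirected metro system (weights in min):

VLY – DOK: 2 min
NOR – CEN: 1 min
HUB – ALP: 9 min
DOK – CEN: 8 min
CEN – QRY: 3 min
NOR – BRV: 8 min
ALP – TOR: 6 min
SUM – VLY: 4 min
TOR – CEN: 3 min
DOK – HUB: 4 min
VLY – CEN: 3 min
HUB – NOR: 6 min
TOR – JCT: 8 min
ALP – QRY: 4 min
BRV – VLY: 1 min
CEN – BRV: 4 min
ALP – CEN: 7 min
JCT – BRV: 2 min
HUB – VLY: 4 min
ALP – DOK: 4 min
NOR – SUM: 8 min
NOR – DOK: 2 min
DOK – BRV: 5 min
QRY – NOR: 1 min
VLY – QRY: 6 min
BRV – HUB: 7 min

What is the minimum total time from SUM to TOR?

10 min

Settle nodes by increasing distance from SUM:
SUM: 0
VLY: 4  (via SUM)
BRV: 5  (via VLY)
DOK: 6  (via VLY)
JCT: 7  (via BRV)
CEN: 7  (via VLY)
HUB: 8  (via VLY)
NOR: 8  (via SUM)
QRY: 9  (via NOR)
ALP: 10  (via DOK)
TOR: 10  (via CEN)
Shortest route: SUM–VLY–CEN–TOR = 10 min.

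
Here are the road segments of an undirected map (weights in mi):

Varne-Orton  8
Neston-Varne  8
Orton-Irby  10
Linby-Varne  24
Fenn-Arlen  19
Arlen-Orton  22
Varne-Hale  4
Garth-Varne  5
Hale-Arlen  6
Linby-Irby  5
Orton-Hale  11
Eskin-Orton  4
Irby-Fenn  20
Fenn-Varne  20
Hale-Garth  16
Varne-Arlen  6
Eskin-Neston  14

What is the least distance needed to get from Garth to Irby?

Running Dijkstra from Garth:
Garth: 0
Varne: 5  (via Garth)
Hale: 9  (via Varne)
Arlen: 11  (via Varne)
Orton: 13  (via Varne)
Neston: 13  (via Varne)
Eskin: 17  (via Orton)
Irby: 23  (via Orton)
Shortest route: Garth–Varne–Orton–Irby = 23 mi.

23 mi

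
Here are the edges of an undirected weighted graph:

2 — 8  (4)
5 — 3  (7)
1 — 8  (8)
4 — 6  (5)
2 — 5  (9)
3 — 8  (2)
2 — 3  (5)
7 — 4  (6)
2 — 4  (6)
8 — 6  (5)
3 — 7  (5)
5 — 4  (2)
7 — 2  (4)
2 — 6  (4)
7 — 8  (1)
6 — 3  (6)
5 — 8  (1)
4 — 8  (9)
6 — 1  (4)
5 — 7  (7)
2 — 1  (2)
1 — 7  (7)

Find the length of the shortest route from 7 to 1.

Enumerating some paths:
7 - 2 - 1: 4+2 = 6
7 - 8 - 2 - 1: 1+4+2 = 7
7 - 1: 7 = 7
Cheapest is 7 - 2 - 1 at 6.

6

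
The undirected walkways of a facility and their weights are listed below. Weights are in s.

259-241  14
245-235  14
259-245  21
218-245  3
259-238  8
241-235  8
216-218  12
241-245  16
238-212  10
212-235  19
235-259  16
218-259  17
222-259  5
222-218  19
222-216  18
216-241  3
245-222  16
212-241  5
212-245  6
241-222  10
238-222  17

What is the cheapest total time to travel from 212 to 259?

18 s

Compare a few routes:
212 → 245 → 218 → 259: 6+3+17 = 26
212 → 238 → 259: 10+8 = 18
212 → 241 → 222 → 259: 5+10+5 = 20
212 → 241 → 259: 5+14 = 19
Cheapest is 212 → 238 → 259 at 18 s.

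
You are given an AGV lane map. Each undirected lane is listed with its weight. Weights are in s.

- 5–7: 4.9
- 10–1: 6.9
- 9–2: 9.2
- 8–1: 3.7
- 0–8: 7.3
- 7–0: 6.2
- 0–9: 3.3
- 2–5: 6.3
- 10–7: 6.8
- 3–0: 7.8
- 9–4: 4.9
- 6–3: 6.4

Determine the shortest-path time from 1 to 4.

19.2 s

Shortest distances from 1:
1: 0
8: 3.7  (via 1)
10: 6.9  (via 1)
0: 11  (via 8)
7: 13.7  (via 10)
9: 14.3  (via 0)
5: 18.6  (via 7)
3: 18.8  (via 0)
4: 19.2  (via 9)
Shortest route: 1 → 8 → 0 → 9 → 4 = 19.2 s.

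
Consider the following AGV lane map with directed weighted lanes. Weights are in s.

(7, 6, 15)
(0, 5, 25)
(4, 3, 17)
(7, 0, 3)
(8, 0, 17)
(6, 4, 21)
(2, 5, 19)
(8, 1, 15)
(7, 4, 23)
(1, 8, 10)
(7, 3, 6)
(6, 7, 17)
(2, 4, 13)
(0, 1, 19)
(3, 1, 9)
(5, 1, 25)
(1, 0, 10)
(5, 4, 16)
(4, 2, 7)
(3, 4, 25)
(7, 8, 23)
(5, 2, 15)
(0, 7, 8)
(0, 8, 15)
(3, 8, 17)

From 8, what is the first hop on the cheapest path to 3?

0

Enumerating some paths:
8 - 0 - 7 - 3: 17+8+6 = 31
8 - 1 - 0 - 7 - 3: 15+10+8+6 = 39
Cheapest is 8 - 0 - 7 - 3 at 31 s.
So from 8 the first move is to 0.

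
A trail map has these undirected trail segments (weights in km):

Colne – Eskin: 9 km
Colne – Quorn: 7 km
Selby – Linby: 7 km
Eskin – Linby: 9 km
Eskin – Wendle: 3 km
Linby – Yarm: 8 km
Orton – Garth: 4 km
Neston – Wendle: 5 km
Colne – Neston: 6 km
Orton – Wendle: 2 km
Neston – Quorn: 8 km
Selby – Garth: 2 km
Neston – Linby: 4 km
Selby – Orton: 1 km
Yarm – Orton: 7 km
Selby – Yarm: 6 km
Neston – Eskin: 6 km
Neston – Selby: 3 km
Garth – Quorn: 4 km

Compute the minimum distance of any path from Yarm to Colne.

15 km

Enumerating some paths:
Yarm–Orton–Selby–Neston–Colne: 7+1+3+6 = 17
Yarm–Selby–Neston–Colne: 6+3+6 = 15
Yarm–Linby–Neston–Colne: 8+4+6 = 18
Cheapest is Yarm–Selby–Neston–Colne at 15 km.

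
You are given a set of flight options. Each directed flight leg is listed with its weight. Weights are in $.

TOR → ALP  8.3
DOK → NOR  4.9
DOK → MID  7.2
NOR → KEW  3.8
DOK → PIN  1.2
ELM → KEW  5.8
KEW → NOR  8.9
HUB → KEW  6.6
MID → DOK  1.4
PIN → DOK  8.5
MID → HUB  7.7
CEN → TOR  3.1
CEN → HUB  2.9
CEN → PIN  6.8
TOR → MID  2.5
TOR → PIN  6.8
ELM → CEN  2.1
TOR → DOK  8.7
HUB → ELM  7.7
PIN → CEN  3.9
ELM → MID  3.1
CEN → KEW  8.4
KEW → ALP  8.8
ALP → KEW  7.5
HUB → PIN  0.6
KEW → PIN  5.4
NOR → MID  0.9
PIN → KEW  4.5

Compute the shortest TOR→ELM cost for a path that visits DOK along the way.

$19.6

Shortest TOR→DOK: TOR → MID → DOK = 3.9
Shortest DOK→ELM: DOK → PIN → CEN → HUB → ELM = 15.7
Total via DOK: 3.9 + 15.7 = $19.6.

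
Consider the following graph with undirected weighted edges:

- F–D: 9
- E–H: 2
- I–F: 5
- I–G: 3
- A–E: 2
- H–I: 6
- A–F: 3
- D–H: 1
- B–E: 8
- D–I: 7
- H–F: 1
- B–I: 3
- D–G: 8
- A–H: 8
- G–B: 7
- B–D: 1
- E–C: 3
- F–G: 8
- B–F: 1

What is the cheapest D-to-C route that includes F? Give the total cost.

8

Shortest D→F: D–B–F = 2
Best F to C: F–H–E–C costing 6
Total via F: 2 + 6 = 8.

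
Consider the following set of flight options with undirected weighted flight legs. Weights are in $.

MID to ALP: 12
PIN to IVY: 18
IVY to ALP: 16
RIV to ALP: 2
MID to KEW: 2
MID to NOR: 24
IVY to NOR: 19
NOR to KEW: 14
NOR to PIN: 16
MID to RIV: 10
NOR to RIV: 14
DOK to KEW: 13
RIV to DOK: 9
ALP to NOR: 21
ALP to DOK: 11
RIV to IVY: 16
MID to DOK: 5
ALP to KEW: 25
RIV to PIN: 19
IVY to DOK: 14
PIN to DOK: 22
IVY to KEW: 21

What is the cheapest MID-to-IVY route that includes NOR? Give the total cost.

$35

Shortest MID→NOR: MID → KEW → NOR = 16
Best NOR to IVY: NOR → IVY costing 19
Total via NOR: 16 + 19 = $35.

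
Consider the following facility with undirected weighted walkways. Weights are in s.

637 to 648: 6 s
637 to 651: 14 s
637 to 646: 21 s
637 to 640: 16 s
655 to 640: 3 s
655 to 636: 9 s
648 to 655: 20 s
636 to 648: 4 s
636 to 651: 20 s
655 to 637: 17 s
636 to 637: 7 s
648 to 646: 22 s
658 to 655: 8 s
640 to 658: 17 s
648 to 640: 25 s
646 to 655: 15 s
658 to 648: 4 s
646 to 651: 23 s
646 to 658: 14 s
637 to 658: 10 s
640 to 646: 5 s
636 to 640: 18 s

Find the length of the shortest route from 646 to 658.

Running Dijkstra from 646:
646: 0
640: 5  (via 646)
655: 8  (via 640)
658: 14  (via 646)
Shortest route: 646–658 = 14 s.

14 s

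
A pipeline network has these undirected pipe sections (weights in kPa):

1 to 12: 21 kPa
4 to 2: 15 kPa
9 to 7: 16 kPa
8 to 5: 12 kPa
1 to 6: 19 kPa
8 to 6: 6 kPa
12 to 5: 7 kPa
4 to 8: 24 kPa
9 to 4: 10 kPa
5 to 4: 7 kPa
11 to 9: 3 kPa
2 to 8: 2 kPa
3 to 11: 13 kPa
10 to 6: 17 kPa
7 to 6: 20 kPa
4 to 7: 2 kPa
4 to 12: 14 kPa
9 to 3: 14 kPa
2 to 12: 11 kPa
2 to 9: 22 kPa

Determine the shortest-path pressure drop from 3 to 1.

Compare a few routes:
3 → 11 → 9 → 4 → 12 → 1: 13+3+10+14+21 = 61
3 → 9 → 4 → 12 → 1: 14+10+14+21 = 59
Cheapest is 3 → 9 → 4 → 12 → 1 at 59 kPa.

59 kPa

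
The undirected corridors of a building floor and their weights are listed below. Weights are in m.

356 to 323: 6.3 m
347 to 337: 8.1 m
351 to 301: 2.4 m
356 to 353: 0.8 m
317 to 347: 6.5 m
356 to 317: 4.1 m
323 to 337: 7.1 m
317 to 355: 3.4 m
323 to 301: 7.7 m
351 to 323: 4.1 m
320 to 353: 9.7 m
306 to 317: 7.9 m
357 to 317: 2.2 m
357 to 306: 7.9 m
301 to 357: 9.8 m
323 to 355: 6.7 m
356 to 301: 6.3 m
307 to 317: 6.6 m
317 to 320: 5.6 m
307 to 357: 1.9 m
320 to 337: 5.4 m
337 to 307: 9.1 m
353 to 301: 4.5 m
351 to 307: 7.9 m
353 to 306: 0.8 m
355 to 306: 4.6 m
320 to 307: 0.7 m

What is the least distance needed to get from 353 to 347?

11.4 m

Compare a few routes:
353–356–317–347: 0.8+4.1+6.5 = 11.4
353–306–357–317–347: 0.8+7.9+2.2+6.5 = 17.4
353–306–317–347: 0.8+7.9+6.5 = 15.2
353–306–355–317–347: 0.8+4.6+3.4+6.5 = 15.3
Cheapest is 353–356–317–347 at 11.4 m.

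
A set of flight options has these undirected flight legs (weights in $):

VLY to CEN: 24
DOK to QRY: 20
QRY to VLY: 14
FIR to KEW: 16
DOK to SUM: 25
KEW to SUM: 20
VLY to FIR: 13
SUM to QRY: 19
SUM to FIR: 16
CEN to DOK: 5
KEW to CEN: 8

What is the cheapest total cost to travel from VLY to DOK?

Settle nodes by increasing distance from VLY:
VLY: 0
FIR: 13  (via VLY)
QRY: 14  (via VLY)
CEN: 24  (via VLY)
DOK: 29  (via CEN)
Shortest route: VLY → CEN → DOK = $29.

$29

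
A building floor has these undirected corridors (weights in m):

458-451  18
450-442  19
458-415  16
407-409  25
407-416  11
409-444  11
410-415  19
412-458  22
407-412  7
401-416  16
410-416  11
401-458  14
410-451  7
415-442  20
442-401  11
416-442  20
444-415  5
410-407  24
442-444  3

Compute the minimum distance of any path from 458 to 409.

32 m

Candidate routes:
458 - 415 - 444 - 409: 16+5+11 = 32
458 - 401 - 442 - 444 - 409: 14+11+3+11 = 39
Cheapest is 458 - 415 - 444 - 409 at 32 m.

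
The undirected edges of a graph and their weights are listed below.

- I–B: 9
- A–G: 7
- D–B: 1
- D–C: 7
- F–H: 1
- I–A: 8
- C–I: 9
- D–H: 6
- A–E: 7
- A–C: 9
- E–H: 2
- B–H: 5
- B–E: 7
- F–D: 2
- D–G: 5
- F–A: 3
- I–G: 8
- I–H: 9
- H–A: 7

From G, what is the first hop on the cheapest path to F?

D

Candidate routes:
G - A - F: 7+3 = 10
G - D - F: 5+2 = 7
G - D - B - H - F: 5+1+5+1 = 12
G - D - H - F: 5+6+1 = 12
Cheapest is G - D - F at 7.
So from G the first move is to D.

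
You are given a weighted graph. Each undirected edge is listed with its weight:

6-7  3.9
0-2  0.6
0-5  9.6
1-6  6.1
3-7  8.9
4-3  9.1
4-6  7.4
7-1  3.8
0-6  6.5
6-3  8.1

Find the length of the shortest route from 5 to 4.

Enumerating some paths:
5 → 0 → 6 → 3 → 4: 9.6+6.5+8.1+9.1 = 33.3
5 → 0 → 6 → 4: 9.6+6.5+7.4 = 23.5
5 → 0 → 6 → 7 → 3 → 4: 9.6+6.5+3.9+8.9+9.1 = 38
5 → 0 → 6 → 1 → 7 → 3 → 4: 9.6+6.5+6.1+3.8+8.9+9.1 = 44
The minimum is 23.5 via 5 → 0 → 6 → 4.

23.5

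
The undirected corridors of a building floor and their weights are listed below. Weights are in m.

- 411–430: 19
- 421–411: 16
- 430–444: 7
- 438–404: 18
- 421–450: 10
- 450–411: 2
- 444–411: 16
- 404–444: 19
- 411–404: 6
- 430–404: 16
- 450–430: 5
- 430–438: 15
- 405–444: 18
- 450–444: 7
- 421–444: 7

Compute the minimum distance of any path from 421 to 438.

29 m

Settle nodes by increasing distance from 421:
421: 0
444: 7  (via 421)
450: 10  (via 421)
411: 12  (via 450)
430: 14  (via 444)
404: 18  (via 411)
405: 25  (via 444)
438: 29  (via 430)
Shortest route: 421 → 444 → 430 → 438 = 29 m.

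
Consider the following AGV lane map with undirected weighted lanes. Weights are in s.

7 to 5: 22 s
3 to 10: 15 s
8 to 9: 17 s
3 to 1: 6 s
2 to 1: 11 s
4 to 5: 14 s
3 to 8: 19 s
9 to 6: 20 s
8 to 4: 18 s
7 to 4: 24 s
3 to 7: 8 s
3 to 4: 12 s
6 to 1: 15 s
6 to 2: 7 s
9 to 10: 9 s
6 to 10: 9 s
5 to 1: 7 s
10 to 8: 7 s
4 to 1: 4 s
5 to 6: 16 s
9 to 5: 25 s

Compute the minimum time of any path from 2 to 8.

Running Dijkstra from 2:
2: 0
6: 7  (via 2)
1: 11  (via 2)
4: 15  (via 1)
10: 16  (via 6)
3: 17  (via 1)
5: 18  (via 1)
8: 23  (via 10)
Shortest route: 2 → 6 → 10 → 8 = 23 s.

23 s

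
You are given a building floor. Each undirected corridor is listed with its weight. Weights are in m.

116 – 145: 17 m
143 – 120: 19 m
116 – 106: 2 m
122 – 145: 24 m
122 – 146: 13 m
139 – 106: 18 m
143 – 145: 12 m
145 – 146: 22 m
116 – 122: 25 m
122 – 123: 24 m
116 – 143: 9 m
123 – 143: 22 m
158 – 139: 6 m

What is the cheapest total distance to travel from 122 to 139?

Enumerating some paths:
122 → 116 → 106 → 139: 25+2+18 = 45
122 → 145 → 116 → 106 → 139: 24+17+2+18 = 61
122 → 145 → 143 → 116 → 106 → 139: 24+12+9+2+18 = 65
Cheapest is 122 → 116 → 106 → 139 at 45 m.

45 m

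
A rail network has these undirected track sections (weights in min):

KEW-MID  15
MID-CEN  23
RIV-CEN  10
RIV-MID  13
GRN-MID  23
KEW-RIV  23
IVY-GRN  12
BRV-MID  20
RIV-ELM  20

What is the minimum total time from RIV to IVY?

Candidate routes:
RIV - MID - GRN - IVY: 13+23+12 = 48
RIV - CEN - MID - GRN - IVY: 10+23+23+12 = 68
Cheapest is RIV - MID - GRN - IVY at 48 min.

48 min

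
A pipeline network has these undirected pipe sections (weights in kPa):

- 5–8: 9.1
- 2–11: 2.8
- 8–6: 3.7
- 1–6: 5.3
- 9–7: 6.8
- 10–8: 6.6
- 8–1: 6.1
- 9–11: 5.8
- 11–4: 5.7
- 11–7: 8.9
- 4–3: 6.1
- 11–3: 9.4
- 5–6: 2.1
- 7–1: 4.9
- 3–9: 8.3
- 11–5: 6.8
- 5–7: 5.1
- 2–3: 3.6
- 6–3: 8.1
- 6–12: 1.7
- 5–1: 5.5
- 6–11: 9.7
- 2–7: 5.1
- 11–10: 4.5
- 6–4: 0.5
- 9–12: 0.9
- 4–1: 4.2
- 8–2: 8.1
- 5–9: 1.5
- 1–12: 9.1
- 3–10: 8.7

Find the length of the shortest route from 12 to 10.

Enumerating some paths:
12–6–8–10: 1.7+3.7+6.6 = 12
12–9–11–10: 0.9+5.8+4.5 = 11.2
Cheapest is 12–9–11–10 at 11.2 kPa.

11.2 kPa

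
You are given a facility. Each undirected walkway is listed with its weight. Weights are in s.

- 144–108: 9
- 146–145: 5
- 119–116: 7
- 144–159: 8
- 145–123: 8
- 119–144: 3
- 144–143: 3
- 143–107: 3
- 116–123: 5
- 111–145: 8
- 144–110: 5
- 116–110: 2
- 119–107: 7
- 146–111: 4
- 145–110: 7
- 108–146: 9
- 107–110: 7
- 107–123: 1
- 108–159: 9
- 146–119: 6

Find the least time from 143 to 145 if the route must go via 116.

Shortest 143→116: 143 → 107 → 123 → 116 = 9
Shortest 116→145: 116 → 110 → 145 = 9
Total via 116: 9 + 9 = 18 s.

18 s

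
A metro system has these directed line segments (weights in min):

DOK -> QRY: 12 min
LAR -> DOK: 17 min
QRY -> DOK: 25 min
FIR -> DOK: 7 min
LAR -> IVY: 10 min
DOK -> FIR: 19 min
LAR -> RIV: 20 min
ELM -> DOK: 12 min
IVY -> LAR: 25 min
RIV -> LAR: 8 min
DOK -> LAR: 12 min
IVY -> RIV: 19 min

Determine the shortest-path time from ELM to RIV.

44 min

Running Dijkstra from ELM:
ELM: 0
DOK: 12  (via ELM)
QRY: 24  (via DOK)
LAR: 24  (via DOK)
FIR: 31  (via DOK)
IVY: 34  (via LAR)
RIV: 44  (via LAR)
Shortest route: ELM → DOK → LAR → RIV = 44 min.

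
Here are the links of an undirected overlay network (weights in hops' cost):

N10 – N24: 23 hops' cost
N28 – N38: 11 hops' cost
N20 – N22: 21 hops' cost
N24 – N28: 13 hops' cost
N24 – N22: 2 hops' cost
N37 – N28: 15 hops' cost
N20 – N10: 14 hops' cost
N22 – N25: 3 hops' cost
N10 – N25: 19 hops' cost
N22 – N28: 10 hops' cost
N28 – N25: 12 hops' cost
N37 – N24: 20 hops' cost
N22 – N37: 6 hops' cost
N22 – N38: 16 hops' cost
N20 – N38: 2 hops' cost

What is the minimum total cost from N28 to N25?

Compare a few routes:
N28–N25: 12 = 12
N28–N22–N25: 10+3 = 13
N28–N24–N22–N25: 13+2+3 = 18
Cheapest is N28–N25 at 12 hops' cost.

12 hops' cost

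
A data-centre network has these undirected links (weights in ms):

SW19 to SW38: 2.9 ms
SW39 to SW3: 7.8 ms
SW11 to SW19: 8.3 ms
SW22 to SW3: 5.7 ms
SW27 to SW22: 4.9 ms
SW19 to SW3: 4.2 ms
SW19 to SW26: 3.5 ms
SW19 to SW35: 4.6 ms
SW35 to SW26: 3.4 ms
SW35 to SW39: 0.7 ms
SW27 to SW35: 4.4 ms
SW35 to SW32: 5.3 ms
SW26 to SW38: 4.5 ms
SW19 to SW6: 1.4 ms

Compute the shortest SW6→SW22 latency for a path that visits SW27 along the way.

15.3 ms

Best SW6 to SW27: SW6–SW19–SW35–SW27 costing 10.4
Best SW27 to SW22: SW27–SW22 costing 4.9
Total via SW27: 10.4 + 4.9 = 15.3 ms.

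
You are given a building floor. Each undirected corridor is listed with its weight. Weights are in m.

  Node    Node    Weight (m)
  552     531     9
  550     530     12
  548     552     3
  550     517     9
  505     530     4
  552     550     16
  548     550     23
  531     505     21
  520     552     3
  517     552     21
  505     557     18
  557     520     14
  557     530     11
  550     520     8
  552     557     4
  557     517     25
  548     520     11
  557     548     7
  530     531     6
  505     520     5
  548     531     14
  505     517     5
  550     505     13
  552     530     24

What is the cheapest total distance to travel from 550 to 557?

15 m

Settle nodes by increasing distance from 550:
550: 0
520: 8  (via 550)
517: 9  (via 550)
552: 11  (via 520)
530: 12  (via 550)
505: 13  (via 550)
548: 14  (via 552)
557: 15  (via 552)
Shortest route: 550–520–552–557 = 15 m.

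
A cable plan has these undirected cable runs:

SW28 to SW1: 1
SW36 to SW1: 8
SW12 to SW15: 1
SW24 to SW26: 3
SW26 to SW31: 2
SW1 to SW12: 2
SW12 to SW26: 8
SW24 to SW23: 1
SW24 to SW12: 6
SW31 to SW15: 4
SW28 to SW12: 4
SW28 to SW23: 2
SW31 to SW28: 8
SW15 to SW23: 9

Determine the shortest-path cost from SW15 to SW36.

Running Dijkstra from SW15:
SW15: 0
SW12: 1  (via SW15)
SW1: 3  (via SW12)
SW31: 4  (via SW15)
SW28: 4  (via SW1)
SW23: 6  (via SW28)
SW26: 6  (via SW31)
SW24: 7  (via SW12)
SW36: 11  (via SW1)
Shortest route: SW15–SW12–SW1–SW36 = 11.

11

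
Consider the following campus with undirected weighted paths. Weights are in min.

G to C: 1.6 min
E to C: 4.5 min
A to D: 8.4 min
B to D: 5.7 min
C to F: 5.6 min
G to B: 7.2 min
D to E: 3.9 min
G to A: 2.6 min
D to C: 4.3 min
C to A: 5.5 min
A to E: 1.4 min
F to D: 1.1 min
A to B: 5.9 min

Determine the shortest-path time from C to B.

Shortest distances from C:
C: 0
G: 1.6  (via C)
A: 4.2  (via G)
D: 4.3  (via C)
E: 4.5  (via C)
F: 5.4  (via D)
B: 8.8  (via G)
Shortest route: C–G–B = 8.8 min.

8.8 min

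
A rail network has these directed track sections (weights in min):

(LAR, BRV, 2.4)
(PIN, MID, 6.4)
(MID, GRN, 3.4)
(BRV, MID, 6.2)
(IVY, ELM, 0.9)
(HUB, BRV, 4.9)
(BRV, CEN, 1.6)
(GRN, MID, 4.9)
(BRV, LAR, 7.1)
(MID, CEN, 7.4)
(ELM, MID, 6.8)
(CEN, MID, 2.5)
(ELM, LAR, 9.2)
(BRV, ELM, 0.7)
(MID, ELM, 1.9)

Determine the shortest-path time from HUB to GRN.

12.4 min

Running Dijkstra from HUB:
HUB: 0
BRV: 4.9  (via HUB)
ELM: 5.6  (via BRV)
CEN: 6.5  (via BRV)
MID: 9  (via CEN)
LAR: 12  (via BRV)
GRN: 12.4  (via MID)
Shortest route: HUB → BRV → CEN → MID → GRN = 12.4 min.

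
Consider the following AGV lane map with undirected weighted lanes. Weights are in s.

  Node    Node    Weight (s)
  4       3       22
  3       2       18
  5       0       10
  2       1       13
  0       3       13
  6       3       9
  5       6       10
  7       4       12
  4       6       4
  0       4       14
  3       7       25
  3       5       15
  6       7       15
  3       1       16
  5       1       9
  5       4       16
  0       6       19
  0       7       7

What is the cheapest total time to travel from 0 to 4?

Enumerating some paths:
0–7–4: 7+12 = 19
0–6–4: 19+4 = 23
0–4: 14 = 14
0–5–6–4: 10+10+4 = 24
Cheapest is 0–4 at 14 s.

14 s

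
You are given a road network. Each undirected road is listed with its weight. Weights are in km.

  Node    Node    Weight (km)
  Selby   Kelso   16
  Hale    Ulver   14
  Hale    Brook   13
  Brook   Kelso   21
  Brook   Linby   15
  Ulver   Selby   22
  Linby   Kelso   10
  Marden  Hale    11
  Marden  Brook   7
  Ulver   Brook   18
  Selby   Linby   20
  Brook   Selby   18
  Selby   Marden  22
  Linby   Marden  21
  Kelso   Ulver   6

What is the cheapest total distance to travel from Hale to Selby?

Shortest distances from Hale:
Hale: 0
Marden: 11  (via Hale)
Brook: 13  (via Hale)
Ulver: 14  (via Hale)
Kelso: 20  (via Ulver)
Linby: 28  (via Brook)
Selby: 31  (via Brook)
Shortest route: Hale–Brook–Selby = 31 km.

31 km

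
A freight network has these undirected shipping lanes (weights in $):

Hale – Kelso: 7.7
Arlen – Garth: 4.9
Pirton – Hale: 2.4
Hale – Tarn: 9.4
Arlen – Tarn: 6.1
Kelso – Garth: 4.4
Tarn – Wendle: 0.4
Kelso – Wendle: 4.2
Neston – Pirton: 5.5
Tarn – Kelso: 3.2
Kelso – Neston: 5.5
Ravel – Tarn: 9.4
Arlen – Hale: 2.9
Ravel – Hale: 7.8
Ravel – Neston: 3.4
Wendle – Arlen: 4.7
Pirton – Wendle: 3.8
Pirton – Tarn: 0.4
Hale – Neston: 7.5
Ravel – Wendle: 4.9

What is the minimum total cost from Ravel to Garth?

$12.9

Candidate routes:
Ravel - Neston - Kelso - Garth: 3.4+5.5+4.4 = 13.3
Ravel - Wendle - Tarn - Kelso - Garth: 4.9+0.4+3.2+4.4 = 12.9
Ravel - Wendle - Kelso - Garth: 4.9+4.2+4.4 = 13.5
The minimum is $12.9 via Ravel - Wendle - Tarn - Kelso - Garth.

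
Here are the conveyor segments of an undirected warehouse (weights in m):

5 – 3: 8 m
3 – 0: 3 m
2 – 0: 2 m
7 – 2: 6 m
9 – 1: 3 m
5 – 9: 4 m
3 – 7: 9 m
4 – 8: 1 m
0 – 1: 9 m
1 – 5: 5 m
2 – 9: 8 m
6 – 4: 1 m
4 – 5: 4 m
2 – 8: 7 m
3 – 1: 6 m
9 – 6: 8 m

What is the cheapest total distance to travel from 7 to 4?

14 m

Candidate routes:
7 → 3 → 5 → 4: 9+8+4 = 21
7 → 2 → 8 → 4: 6+7+1 = 14
The minimum is 14 m via 7 → 2 → 8 → 4.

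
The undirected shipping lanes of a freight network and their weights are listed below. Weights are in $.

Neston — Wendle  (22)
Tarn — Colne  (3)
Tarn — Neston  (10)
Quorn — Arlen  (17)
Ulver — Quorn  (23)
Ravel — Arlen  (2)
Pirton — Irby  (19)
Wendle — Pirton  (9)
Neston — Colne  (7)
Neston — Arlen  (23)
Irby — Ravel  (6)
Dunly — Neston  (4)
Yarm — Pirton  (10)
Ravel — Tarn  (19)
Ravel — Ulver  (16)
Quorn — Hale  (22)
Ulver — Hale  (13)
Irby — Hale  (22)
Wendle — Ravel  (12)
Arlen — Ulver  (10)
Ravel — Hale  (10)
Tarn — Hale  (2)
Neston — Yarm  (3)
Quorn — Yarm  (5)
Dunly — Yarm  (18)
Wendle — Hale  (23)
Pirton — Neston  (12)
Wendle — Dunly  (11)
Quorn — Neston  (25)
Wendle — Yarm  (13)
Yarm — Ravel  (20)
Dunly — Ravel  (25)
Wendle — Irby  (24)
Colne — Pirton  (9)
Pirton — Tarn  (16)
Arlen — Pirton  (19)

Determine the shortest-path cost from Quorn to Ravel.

Compare a few routes:
Quorn–Arlen–Ravel: 17+2 = 19
Quorn–Yarm–Wendle–Ravel: 5+13+12 = 30
Quorn–Yarm–Ravel: 5+20 = 25
Cheapest is Quorn–Arlen–Ravel at $19.

$19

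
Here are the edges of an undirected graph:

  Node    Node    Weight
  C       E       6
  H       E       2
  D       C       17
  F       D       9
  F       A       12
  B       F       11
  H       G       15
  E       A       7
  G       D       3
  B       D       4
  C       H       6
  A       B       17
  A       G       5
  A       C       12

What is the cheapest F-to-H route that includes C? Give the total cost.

30

Shortest F→C: F → A → C = 24
Best C to H: C → H costing 6
Total via C: 24 + 6 = 30.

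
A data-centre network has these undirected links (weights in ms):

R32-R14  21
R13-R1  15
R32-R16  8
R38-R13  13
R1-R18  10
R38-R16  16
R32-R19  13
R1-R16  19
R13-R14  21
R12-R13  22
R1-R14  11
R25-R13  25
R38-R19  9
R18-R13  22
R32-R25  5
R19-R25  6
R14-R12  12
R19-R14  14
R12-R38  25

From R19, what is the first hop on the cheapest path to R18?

Compare a few routes:
R19–R25–R32–R16–R1–R18: 6+5+8+19+10 = 48
R19–R14–R1–R18: 14+11+10 = 35
R19–R38–R13–R18: 9+13+22 = 44
R19–R38–R13–R1–R18: 9+13+15+10 = 47
The minimum is 35 ms via R19–R14–R1–R18.
So from R19 the first move is to R14.

R14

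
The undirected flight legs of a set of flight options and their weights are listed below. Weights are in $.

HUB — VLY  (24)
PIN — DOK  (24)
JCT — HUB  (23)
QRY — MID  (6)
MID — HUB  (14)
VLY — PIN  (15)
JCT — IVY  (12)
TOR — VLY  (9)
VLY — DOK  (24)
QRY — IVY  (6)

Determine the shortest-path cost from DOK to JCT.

Enumerating some paths:
DOK - VLY - HUB - MID - QRY - IVY - JCT: 24+24+14+6+6+12 = 86
DOK - VLY - HUB - JCT: 24+24+23 = 71
DOK - PIN - VLY - HUB - JCT: 24+15+24+23 = 86
Cheapest is DOK - VLY - HUB - JCT at $71.

$71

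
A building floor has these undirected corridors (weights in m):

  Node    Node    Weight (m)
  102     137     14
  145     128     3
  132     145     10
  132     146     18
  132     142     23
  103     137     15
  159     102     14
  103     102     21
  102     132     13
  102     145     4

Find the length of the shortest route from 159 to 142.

50 m

Candidate routes:
159–102–132–142: 14+13+23 = 50
159–102–145–132–142: 14+4+10+23 = 51
Cheapest is 159–102–132–142 at 50 m.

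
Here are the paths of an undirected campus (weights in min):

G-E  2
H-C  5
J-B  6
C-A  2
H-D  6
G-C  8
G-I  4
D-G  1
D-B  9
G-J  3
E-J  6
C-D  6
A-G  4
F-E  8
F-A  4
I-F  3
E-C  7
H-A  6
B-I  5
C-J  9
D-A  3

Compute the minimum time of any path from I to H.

11 min

Compare a few routes:
I–G–D–A–H: 4+1+3+6 = 14
I–F–A–H: 3+4+6 = 13
I–G–D–H: 4+1+6 = 11
Cheapest is I–G–D–H at 11 min.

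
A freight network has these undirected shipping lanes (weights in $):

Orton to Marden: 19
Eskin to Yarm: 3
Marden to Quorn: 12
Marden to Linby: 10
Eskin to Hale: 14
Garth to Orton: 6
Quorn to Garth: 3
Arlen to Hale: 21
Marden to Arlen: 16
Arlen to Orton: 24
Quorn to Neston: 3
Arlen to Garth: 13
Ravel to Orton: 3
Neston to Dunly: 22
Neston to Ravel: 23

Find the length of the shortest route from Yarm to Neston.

Candidate routes:
Yarm–Eskin–Hale–Arlen–Marden–Quorn–Neston: 3+14+21+16+12+3 = 69
Yarm–Eskin–Hale–Arlen–Garth–Orton–Ravel–Neston: 3+14+21+13+6+3+23 = 83
Yarm–Eskin–Hale–Arlen–Orton–Garth–Quorn–Neston: 3+14+21+24+6+3+3 = 74
Yarm–Eskin–Hale–Arlen–Garth–Quorn–Neston: 3+14+21+13+3+3 = 57
Cheapest is Yarm–Eskin–Hale–Arlen–Garth–Quorn–Neston at $57.

$57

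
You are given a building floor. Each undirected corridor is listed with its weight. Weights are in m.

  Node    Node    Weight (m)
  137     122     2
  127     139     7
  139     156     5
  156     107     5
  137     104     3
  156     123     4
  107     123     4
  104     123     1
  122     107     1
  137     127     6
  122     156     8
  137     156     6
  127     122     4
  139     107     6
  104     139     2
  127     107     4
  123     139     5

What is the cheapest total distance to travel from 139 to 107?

6 m

Running Dijkstra from 139:
139: 0
104: 2  (via 139)
123: 3  (via 104)
156: 5  (via 139)
137: 5  (via 104)
107: 6  (via 139)
Shortest route: 139–107 = 6 m.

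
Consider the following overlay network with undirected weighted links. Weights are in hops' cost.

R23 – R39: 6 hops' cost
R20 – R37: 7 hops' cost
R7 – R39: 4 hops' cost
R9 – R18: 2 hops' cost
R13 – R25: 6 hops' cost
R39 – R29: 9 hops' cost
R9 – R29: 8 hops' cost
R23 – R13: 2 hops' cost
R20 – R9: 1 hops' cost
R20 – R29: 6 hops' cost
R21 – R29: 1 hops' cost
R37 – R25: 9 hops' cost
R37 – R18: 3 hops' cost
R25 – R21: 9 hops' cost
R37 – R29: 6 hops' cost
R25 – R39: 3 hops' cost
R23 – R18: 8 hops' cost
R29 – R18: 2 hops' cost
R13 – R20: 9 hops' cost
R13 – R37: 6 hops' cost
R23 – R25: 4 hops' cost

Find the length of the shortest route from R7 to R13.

12 hops' cost

Candidate routes:
R7 → R39 → R25 → R13: 4+3+6 = 13
R7 → R39 → R23 → R13: 4+6+2 = 12
Cheapest is R7 → R39 → R23 → R13 at 12 hops' cost.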